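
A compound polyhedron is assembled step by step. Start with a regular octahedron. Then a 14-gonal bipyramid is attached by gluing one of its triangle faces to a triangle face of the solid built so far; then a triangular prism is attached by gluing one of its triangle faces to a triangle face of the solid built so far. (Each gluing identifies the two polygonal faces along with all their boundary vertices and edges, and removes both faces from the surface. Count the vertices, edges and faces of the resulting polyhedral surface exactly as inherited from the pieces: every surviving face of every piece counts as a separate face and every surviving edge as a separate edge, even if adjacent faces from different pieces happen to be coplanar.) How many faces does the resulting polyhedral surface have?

37

A regular octahedron: V=6, E=12, F=8.
Attach a 14-gonal bipyramid (V=16, E=42, F=28) along a 3-gon: merge 3 vertices and 3 edges, delete both glued faces → V=19, E=51, F=34.
Attach a triangular prism (V=6, E=9, F=5) along a 3-gon: merge 3 vertices and 3 edges, delete both glued faces → V=22, E=57, F=37.
Check: V − E + F = 22 − 57 + 37 = 2.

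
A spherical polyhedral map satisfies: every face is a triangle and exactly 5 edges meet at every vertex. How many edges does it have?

30

Each face has 3 edges and each edge borders two faces, so 2E = 3F.
Each vertex has degree 5, so 5V = 2E and hence V = 3F/5.
Euler: V − E + F = 2 ⇒ (3F/5) − (3F/2) + F = 2.
Multiply by 10: (6 − 15 + 10)F = 20, i.e. 1F = 20.
So F = 20, E = 3·20/2 = 30, V = 3·20/5 = 12.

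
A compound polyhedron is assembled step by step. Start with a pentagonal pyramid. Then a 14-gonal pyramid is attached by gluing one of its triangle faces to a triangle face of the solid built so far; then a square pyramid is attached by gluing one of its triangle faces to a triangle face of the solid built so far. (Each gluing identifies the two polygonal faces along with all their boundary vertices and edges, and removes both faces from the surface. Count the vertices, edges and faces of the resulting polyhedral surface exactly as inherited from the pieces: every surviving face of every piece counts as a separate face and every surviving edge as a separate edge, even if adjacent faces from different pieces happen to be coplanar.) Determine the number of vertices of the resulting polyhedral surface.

A pentagonal pyramid: V=6, E=10, F=6.
Attach a 14-gonal pyramid (V=15, E=28, F=15) along a 3-gon: merge 3 vertices and 3 edges, delete both glued faces → V=18, E=35, F=19.
Attach a square pyramid (V=5, E=8, F=5) along a 3-gon: merge 3 vertices and 3 edges, delete both glued faces → V=20, E=40, F=22.
Check: V − E + F = 20 − 40 + 22 = 2.

20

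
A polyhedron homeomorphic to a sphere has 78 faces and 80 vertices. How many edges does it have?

Here V − E + F = 2.
E = V + F − (2) = 80 + 78 − (2) = 156.

156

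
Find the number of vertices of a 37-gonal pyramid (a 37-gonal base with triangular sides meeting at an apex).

A pyramid on an n-gon base has one n-gon and n triangles: V = 37 + 1 = 38, E = 2·37 = 74, F = 37 + 1 = 38.

38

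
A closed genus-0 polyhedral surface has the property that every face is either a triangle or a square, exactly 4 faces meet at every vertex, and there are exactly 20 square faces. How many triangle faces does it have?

Let x be the number of triangles; then F = 20 + x.
Edge–face incidences: 2E = 4·20 + 3·x = 80 + 3x.
Every vertex has degree 4, so 4V = 2E.
Euler: V − E + F = 2 ⇒ (2E)/4 − E + (20 + x) = 2.
Multiply by 8: 2·(2E) − 4·(2E) + 8·(20 + x) = 16, i.e. 160 + 8x − 2·(80 + 3x) = 16.
Collecting terms: 2x = 16, so x = 8.
Then 2E = 80 + 3·8 = 104, so E = 52, V = 2E/4 = 26, F = 20 + 8 = 28.

8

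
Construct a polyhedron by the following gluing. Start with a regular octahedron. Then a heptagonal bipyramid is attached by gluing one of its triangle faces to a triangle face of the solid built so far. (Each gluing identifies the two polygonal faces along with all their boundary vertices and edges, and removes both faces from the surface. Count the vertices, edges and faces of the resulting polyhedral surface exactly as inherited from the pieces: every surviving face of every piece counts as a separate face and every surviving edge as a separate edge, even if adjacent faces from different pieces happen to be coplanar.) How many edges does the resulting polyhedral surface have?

A regular octahedron: V=6, E=12, F=8.
Attach a heptagonal bipyramid (V=9, E=21, F=14) along a 3-gon: merge 3 vertices and 3 edges, delete both glued faces → V=12, E=30, F=20.
Check: V − E + F = 12 − 30 + 20 = 2.

30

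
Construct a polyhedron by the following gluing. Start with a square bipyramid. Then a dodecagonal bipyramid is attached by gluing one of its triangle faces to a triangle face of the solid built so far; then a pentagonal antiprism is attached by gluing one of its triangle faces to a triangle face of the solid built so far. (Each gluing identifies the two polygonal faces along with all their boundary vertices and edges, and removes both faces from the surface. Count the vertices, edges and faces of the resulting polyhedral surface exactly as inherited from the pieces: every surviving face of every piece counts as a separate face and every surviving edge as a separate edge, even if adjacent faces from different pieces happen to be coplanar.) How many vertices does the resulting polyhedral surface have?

A square bipyramid: V=6, E=12, F=8.
Attach a dodecagonal bipyramid (V=14, E=36, F=24) along a 3-gon: merge 3 vertices and 3 edges, delete both glued faces → V=17, E=45, F=30.
Attach a pentagonal antiprism (V=10, E=20, F=12) along a 3-gon: merge 3 vertices and 3 edges, delete both glued faces → V=24, E=62, F=40.
Check: V − E + F = 24 − 62 + 40 = 2.

24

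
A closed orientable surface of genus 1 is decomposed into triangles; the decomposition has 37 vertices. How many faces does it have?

74

χ = 2 − 2·1 = 0, and every face is a triangle so 3F = 2E.
V − E + F = 0 with E = 3F/2 gives 37 − (3/2 − 1)·F = 0, so F = 74 and E = 111.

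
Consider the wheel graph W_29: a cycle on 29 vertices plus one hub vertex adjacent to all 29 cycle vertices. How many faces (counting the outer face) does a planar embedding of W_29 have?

W_29 has V = 29 + 1 = 30 vertices and E = 2·29 = 58 edges.
By Euler's formula F = 2 − V + E = 2 − 30 + 58 = 30.

30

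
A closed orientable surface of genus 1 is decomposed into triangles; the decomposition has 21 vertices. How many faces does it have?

χ = 2 − 2·1 = 0, and every face is a triangle so 3F = 2E.
V − E + F = 0 with E = 3F/2 gives 21 − (3/2 − 1)·F = 0, so F = 42 and E = 63.

42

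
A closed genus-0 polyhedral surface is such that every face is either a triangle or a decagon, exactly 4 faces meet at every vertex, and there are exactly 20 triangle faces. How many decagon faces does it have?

Let x be the number of decagons; then F = 20 + x.
Edge–face incidences: 2E = 3·20 + 10·x = 60 + 10x.
Every vertex has degree 4, so 4V = 2E.
Euler: V − E + F = 2 ⇒ (2E)/4 − E + (20 + x) = 2.
Multiply by 8: 2·(2E) − 4·(2E) + 8·(20 + x) = 16, i.e. 160 + 8x − 2·(60 + 10x) = 16.
Collecting terms: −12x + 40 = 16, so −12x = −24, so x = 2.
Then 2E = 60 + 10·2 = 80, so E = 40, V = 2E/4 = 20, F = 20 + 2 = 22.

2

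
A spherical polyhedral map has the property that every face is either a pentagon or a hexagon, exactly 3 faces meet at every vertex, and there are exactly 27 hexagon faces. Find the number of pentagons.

Let x be the number of pentagons; then F = 27 + x.
Edge–face incidences: 2E = 6·27 + 5·x = 162 + 5x.
Every vertex has degree 3, so 3V = 2E.
Euler: V − E + F = 2 ⇒ (2E)/3 − E + (27 + x) = 2.
Multiply by 6: 2·(2E) − 3·(2E) + 6·(27 + x) = 12, i.e. 162 + 6x − (162 + 5x) = 12.
Collecting terms: x = 12.
Then 2E = 162 + 5·12 = 222, so E = 111, V = 2E/3 = 74, F = 27 + 12 = 39.

12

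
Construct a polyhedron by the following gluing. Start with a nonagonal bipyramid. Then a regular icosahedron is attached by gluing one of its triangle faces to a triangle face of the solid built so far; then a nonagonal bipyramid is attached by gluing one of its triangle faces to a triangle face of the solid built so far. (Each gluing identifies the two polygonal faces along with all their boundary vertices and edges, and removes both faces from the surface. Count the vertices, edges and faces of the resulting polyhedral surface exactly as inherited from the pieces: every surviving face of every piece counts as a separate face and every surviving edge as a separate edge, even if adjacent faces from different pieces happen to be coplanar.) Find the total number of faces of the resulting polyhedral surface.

52

A nonagonal bipyramid: V=11, E=27, F=18.
Attach a regular icosahedron (V=12, E=30, F=20) along a 3-gon: merge 3 vertices and 3 edges, delete both glued faces → V=20, E=54, F=36.
Attach a nonagonal bipyramid (V=11, E=27, F=18) along a 3-gon: merge 3 vertices and 3 edges, delete both glued faces → V=28, E=78, F=52.
Check: V − E + F = 28 − 78 + 52 = 2.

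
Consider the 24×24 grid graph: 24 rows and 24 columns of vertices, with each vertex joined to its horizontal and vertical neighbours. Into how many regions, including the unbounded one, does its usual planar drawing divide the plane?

530

The grid has V = 24·24 = 576 vertices and E = 24·23 + 24·23 = 1104 edges.
F = 2 − V + E = 2 − 576 + 1104 = 530.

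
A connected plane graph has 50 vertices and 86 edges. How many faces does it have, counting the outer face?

38

Euler's formula for a connected plane graph: V − E + F = 2, so F = 2 − 50 + 86 = 38.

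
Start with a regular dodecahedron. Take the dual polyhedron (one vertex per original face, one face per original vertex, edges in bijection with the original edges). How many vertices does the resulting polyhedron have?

The base solid has V = 20, E = 30, F = 12.
The dual swaps V and F and preserves E: V′ = F = 12, E′ = E = 30, F′ = V = 20.

12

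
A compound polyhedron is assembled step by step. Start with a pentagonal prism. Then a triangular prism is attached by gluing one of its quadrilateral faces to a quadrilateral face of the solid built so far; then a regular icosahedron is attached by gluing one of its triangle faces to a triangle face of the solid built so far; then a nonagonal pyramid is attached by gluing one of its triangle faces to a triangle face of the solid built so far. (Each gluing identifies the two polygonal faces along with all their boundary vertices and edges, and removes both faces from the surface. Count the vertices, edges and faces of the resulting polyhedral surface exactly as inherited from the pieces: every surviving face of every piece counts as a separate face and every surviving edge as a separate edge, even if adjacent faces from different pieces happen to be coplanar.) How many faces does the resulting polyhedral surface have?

36

A pentagonal prism: V=10, E=15, F=7.
Attach a triangular prism (V=6, E=9, F=5) along a 4-gon: merge 4 vertices and 4 edges, delete both glued faces → V=12, E=20, F=10.
Attach a regular icosahedron (V=12, E=30, F=20) along a 3-gon: merge 3 vertices and 3 edges, delete both glued faces → V=21, E=47, F=28.
Attach a nonagonal pyramid (V=10, E=18, F=10) along a 3-gon: merge 3 vertices and 3 edges, delete both glued faces → V=28, E=62, F=36.
Check: V − E + F = 28 − 62 + 36 = 2.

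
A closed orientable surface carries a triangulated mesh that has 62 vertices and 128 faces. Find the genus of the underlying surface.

Every face is a triangle, so 2E = 3·128 = 384, giving E = 192.
χ = V − E + F = 62 − 192 + 128 = -2.
For a closed orientable surface χ = 2 − 2g, so g = (2 − (-2))/2 = 2.

2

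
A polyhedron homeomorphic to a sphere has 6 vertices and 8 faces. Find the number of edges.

Here V − E + F = 2.
E = V + F − (2) = 6 + 8 − (2) = 12.

12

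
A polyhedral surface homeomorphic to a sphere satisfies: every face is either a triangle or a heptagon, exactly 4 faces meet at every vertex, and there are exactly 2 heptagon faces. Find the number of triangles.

14

Let x be the number of triangles; then F = 2 + x.
Edge–face incidences: 2E = 7·2 + 3·x = 14 + 3x.
Every vertex has degree 4, so 4V = 2E.
Euler: V − E + F = 2 ⇒ (2E)/4 − E + (2 + x) = 2.
Multiply by 8: 2·(2E) − 4·(2E) + 8·(2 + x) = 16, i.e. 16 + 8x − 2·(14 + 3x) = 16.
Collecting terms: 2x − 12 = 16, so 2x = 28, so x = 14.
Then 2E = 14 + 3·14 = 56, so E = 28, V = 2E/4 = 14, F = 2 + 14 = 16.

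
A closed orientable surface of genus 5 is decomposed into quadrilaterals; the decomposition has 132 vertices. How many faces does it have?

140

χ = 2 − 2·5 = -8, and every face is a square so 4F = 2E.
V − E + F = -8 with E = 4F/2 gives 132 − (4/2 − 1)·F = -8, so F = 140 and E = 280.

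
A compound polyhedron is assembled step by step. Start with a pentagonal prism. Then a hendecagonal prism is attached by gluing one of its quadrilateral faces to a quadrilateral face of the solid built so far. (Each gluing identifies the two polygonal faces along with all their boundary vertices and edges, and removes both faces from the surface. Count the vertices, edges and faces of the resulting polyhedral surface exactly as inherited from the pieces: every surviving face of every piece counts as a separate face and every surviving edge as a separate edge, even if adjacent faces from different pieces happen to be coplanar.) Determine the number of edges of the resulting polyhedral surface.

A pentagonal prism: V=10, E=15, F=7.
Attach a hendecagonal prism (V=22, E=33, F=13) along a 4-gon: merge 4 vertices and 4 edges, delete both glued faces → V=28, E=44, F=18.
Check: V − E + F = 28 − 44 + 18 = 2.

44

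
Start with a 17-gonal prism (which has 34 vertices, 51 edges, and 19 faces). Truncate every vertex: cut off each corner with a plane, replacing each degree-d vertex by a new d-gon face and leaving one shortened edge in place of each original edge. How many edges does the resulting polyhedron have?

153

Truncation replaces each original edge-end by a new vertex, so V′ = 2E = 102.
Each original edge survives, and each old vertex of degree d contributes d new edges; summing degrees gives Σd = 2E, so E′ = E + 2E = 3E = 153.
Each original face survives and each original vertex becomes one new face: F′ = F + V = 53.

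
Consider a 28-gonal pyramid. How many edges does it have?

56

A pyramid on an n-gon base has one n-gon and n triangles: V = 28 + 1 = 29, E = 2·28 = 56, F = 28 + 1 = 29.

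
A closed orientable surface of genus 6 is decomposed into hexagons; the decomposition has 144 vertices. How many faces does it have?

77

χ = 2 − 2·6 = -10, and every face is a hexagon so 6F = 2E.
V − E + F = -10 with E = 6F/2 gives 144 − (6/2 − 1)·F = -10, so F = 77 and E = 231.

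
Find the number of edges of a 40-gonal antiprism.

An antiprism on an n-gon has two n-gon caps and 2n triangles: V = 2·40 = 80, E = 4·40 = 160, F = 2·40 + 2 = 82.
Check: V − E + F = 80 − 160 + 82 = 2.

160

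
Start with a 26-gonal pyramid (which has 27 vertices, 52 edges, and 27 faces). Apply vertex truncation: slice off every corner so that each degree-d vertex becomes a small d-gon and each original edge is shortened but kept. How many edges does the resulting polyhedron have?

156

Truncation replaces each original edge-end by a new vertex, so V′ = 2E = 104.
Each original edge survives, and each old vertex of degree d contributes d new edges; summing degrees gives Σd = 2E, so E′ = E + 2E = 3E = 156.
Each original face survives and each original vertex becomes one new face: F′ = F + V = 54.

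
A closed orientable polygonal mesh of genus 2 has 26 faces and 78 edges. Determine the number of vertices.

50

For a closed orientable surface of genus 2, χ = 2 − 2·2 = -2.
V = -2 + E − F = -2 + 78 − 26 = 50.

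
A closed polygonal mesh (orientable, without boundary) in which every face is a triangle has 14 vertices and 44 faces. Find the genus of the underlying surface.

Every face is a triangle, so 2E = 3·44 = 132, giving E = 66.
χ = V − E + F = 14 − 66 + 44 = -8.
For a closed orientable surface χ = 2 − 2g, so g = (2 − (-8))/2 = 5.

5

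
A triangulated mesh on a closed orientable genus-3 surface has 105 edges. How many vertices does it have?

31

χ = 2 − 2·3 = -4, and every face is a triangle so 3F = 2E.
F = 2E/3 = 70. Then V = -4 + E − F = -4 + 105 − 70 = 31.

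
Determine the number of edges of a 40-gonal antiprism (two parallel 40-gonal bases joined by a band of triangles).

An antiprism on an n-gon has two n-gon caps and 2n triangles: V = 2·40 = 80, E = 4·40 = 160, F = 2·40 + 2 = 82.
Check: V − E + F = 80 − 160 + 82 = 2.

160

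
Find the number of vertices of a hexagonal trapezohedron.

The n-trapezohedron (dual of the n-antiprism) has V = 2·6 + 2 = 14, E = 4·6 = 24, F = 2·6 = 12.
Check: V − E + F = 14 − 24 + 12 = 2.

14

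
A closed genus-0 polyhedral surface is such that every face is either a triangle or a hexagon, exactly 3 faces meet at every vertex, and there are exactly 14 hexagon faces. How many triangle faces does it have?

Let x be the number of triangles; then F = 14 + x.
Edge–face incidences: 2E = 6·14 + 3·x = 84 + 3x.
Every vertex has degree 3, so 3V = 2E.
Euler: V − E + F = 2 ⇒ (2E)/3 − E + (14 + x) = 2.
Multiply by 6: 2·(2E) − 3·(2E) + 6·(14 + x) = 12, i.e. 84 + 6x − (84 + 3x) = 12.
Collecting terms: 3x = 12, so x = 4.
Then 2E = 84 + 3·4 = 96, so E = 48, V = 2E/3 = 32, F = 14 + 4 = 18.

4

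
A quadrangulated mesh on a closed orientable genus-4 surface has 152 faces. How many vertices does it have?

χ = 2 − 2·4 = -6, and every face is a square so 4F = 2E.
E = 4·152/2 = 304. Then V = -6 + E − F = -6 + 304 − 152 = 146.

146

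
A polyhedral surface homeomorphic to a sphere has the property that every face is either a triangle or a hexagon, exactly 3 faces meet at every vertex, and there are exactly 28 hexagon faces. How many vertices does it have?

60

Let x be the number of triangles; then F = 28 + x.
Edge–face incidences: 2E = 6·28 + 3·x = 168 + 3x.
Every vertex has degree 3, so 3V = 2E.
Euler: V − E + F = 2 ⇒ (2E)/3 − E + (28 + x) = 2.
Multiply by 6: 2·(2E) − 3·(2E) + 6·(28 + x) = 12, i.e. 168 + 6x − (168 + 3x) = 12.
Collecting terms: 3x = 12, so x = 4.
Then 2E = 168 + 3·4 = 180, so E = 90, V = 2E/3 = 60, F = 28 + 4 = 32.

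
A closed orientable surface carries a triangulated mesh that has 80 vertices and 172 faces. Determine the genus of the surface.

4

Every face is a triangle, so 2E = 3·172 = 516, giving E = 258.
χ = V − E + F = 80 − 258 + 172 = -6.
For a closed orientable surface χ = 2 − 2g, so g = (2 − (-6))/2 = 4.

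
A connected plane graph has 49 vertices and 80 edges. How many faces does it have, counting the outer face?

33

Euler's formula for a connected plane graph: V − E + F = 2, so F = 2 − 49 + 80 = 33.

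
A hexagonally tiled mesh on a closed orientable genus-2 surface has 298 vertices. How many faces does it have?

150

χ = 2 − 2·2 = -2, and every face is a hexagon so 6F = 2E.
V − E + F = -2 with E = 6F/2 gives 298 − (6/2 − 1)·F = -2, so F = 150 and E = 450.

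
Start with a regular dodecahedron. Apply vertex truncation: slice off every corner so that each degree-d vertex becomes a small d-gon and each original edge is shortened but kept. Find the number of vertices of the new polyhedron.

60

The base solid has V = 20, E = 30, F = 12.
Truncation replaces each original edge-end by a new vertex, so V′ = 2E = 60.
Each original edge survives, and each old vertex of degree d contributes d new edges; summing degrees gives Σd = 2E, so E′ = E + 2E = 3E = 90.
Each original face survives and each original vertex becomes one new face: F′ = F + V = 32.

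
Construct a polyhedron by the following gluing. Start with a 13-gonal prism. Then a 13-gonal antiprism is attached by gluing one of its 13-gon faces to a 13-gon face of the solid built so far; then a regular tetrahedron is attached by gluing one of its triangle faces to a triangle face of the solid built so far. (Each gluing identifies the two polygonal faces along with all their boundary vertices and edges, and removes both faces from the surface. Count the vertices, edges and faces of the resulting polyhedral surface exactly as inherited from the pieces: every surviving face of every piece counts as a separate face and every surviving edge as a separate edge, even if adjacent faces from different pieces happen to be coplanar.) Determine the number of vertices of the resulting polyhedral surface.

A 13-gonal prism: V=26, E=39, F=15.
Attach a 13-gonal antiprism (V=26, E=52, F=28) along a 13-gon: merge 13 vertices and 13 edges, delete both glued faces → V=39, E=78, F=41.
Attach a regular tetrahedron (V=4, E=6, F=4) along a 3-gon: merge 3 vertices and 3 edges, delete both glued faces → V=40, E=81, F=43.
Check: V − E + F = 40 − 81 + 43 = 2.

40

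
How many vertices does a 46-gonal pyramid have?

47

A pyramid on an n-gon base has one n-gon and n triangles: V = 46 + 1 = 47, E = 2·46 = 92, F = 46 + 1 = 47.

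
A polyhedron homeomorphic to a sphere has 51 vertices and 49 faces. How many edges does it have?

98

Here V − E + F = 2.
E = V + F − (2) = 51 + 49 − (2) = 98.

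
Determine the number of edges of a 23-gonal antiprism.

An antiprism on an n-gon has two n-gon caps and 2n triangles: V = 2·23 = 46, E = 4·23 = 92, F = 2·23 + 2 = 48.

92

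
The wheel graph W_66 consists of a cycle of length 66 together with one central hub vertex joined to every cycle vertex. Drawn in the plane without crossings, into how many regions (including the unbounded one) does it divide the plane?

W_66 has V = 66 + 1 = 67 vertices and E = 2·66 = 132 edges.
By Euler's formula F = 2 − V + E = 2 − 67 + 132 = 67.

67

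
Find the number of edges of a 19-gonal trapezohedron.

The n-trapezohedron (dual of the n-antiprism) has V = 2·19 + 2 = 40, E = 4·19 = 76, F = 2·19 = 38.

76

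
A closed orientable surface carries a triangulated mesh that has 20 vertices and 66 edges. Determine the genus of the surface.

2

Every face is a triangle and each edge borders two faces, so 3F = 2·66, giving F = 44.
χ = V − E + F = 20 − 66 + 44 = -2.
For a closed orientable surface χ = 2 − 2g, so g = (2 − (-2))/2 = 2.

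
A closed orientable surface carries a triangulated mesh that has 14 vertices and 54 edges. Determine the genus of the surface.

3

Every face is a triangle and each edge borders two faces, so 3F = 2·54, giving F = 36.
χ = V − E + F = 14 − 54 + 36 = -4.
For a closed orientable surface χ = 2 − 2g, so g = (2 − (-4))/2 = 3.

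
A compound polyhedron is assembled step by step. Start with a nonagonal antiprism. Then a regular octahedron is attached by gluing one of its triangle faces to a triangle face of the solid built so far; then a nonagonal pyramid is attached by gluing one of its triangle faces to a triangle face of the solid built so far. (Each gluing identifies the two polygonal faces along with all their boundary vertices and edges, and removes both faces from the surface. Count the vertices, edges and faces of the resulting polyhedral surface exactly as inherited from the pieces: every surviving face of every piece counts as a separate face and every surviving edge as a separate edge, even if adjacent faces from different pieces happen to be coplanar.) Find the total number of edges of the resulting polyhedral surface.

60

A nonagonal antiprism: V=18, E=36, F=20.
Attach a regular octahedron (V=6, E=12, F=8) along a 3-gon: merge 3 vertices and 3 edges, delete both glued faces → V=21, E=45, F=26.
Attach a nonagonal pyramid (V=10, E=18, F=10) along a 3-gon: merge 3 vertices and 3 edges, delete both glued faces → V=28, E=60, F=34.
Check: V − E + F = 28 − 60 + 34 = 2.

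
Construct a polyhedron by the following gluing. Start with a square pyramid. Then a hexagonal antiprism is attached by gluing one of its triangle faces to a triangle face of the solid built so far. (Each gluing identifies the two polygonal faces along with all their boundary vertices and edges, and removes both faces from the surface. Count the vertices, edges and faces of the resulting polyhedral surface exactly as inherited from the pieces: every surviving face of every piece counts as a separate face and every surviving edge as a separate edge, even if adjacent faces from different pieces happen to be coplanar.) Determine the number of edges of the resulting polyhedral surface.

29

A square pyramid: V=5, E=8, F=5.
Attach a hexagonal antiprism (V=12, E=24, F=14) along a 3-gon: merge 3 vertices and 3 edges, delete both glued faces → V=14, E=29, F=17.
Check: V − E + F = 14 − 29 + 17 = 2.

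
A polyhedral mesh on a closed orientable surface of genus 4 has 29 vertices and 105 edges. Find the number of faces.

70

For a closed orientable surface of genus 4, χ = 2 − 2·4 = -6.
F = -6 − V + E = -6 − 29 + 105 = 70.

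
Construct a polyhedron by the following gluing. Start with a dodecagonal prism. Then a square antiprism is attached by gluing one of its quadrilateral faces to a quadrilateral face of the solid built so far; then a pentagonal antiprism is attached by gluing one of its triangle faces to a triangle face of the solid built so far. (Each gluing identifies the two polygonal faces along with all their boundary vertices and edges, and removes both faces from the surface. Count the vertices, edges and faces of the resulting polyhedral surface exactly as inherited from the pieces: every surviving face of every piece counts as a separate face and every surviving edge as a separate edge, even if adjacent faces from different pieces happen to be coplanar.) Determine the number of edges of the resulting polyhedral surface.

65

A dodecagonal prism: V=24, E=36, F=14.
Attach a square antiprism (V=8, E=16, F=10) along a 4-gon: merge 4 vertices and 4 edges, delete both glued faces → V=28, E=48, F=22.
Attach a pentagonal antiprism (V=10, E=20, F=12) along a 3-gon: merge 3 vertices and 3 edges, delete both glued faces → V=35, E=65, F=32.
Check: V − E + F = 35 − 65 + 32 = 2.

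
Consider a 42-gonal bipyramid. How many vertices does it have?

A bipyramid over an n-gon has 2n triangular faces and n + 2 vertices: V = 42 + 2 = 44, E = 3·42 = 126, F = 2·42 = 84.
Check: V − E + F = 44 − 126 + 84 = 2.

44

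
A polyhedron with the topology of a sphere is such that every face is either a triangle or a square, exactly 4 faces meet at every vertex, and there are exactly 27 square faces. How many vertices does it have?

Let x be the number of triangles; then F = 27 + x.
Edge–face incidences: 2E = 4·27 + 3·x = 108 + 3x.
Every vertex has degree 4, so 4V = 2E.
Euler: V − E + F = 2 ⇒ (2E)/4 − E + (27 + x) = 2.
Multiply by 8: 2·(2E) − 4·(2E) + 8·(27 + x) = 16, i.e. 216 + 8x − 2·(108 + 3x) = 16.
Collecting terms: 2x = 16, so x = 8.
Then 2E = 108 + 3·8 = 132, so E = 66, V = 2E/4 = 33, F = 27 + 8 = 35.

33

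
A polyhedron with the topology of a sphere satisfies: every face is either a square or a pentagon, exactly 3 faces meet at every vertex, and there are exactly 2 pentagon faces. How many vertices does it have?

Let x be the number of squares; then F = 2 + x.
Edge–face incidences: 2E = 5·2 + 4·x = 10 + 4x.
Every vertex has degree 3, so 3V = 2E.
Euler: V − E + F = 2 ⇒ (2E)/3 − E + (2 + x) = 2.
Multiply by 6: 2·(2E) − 3·(2E) + 6·(2 + x) = 12, i.e. 12 + 6x − (10 + 4x) = 12.
Collecting terms: 2x + 2 = 12, so 2x = 10, so x = 5.
Then 2E = 10 + 4·5 = 30, so E = 15, V = 2E/3 = 10, F = 2 + 5 = 7.

10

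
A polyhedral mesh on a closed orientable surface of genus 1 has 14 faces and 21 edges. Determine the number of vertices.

For a closed orientable surface of genus 1, χ = 2 − 2·1 = 0.
V = 0 + E − F = 0 + 21 − 14 = 7.

7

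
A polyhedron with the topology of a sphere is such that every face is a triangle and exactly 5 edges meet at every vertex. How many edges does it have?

Each face has 3 edges and each edge borders two faces, so 2E = 3F.
Each vertex has degree 5, so 5V = 2E and hence V = 3F/5.
Euler: V − E + F = 2 ⇒ (3F/5) − (3F/2) + F = 2.
Multiply by 10: (6 − 15 + 10)F = 20, i.e. 1F = 20.
So F = 20, E = 3·20/2 = 30, V = 3·20/5 = 12.

30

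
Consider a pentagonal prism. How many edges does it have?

15

A prism on an n-gon has two n-gon bases and n rectangular sides: V = 2·5 = 10, E = 3·5 = 15, F = 5 + 2 = 7.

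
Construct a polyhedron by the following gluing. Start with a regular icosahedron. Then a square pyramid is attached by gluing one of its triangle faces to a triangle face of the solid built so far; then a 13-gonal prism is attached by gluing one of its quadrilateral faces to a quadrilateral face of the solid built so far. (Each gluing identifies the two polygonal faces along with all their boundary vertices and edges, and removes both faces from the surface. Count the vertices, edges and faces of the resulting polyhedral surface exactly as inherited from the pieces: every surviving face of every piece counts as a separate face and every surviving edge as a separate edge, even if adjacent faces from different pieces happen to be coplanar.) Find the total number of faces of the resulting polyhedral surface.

A regular icosahedron: V=12, E=30, F=20.
Attach a square pyramid (V=5, E=8, F=5) along a 3-gon: merge 3 vertices and 3 edges, delete both glued faces → V=14, E=35, F=23.
Attach a 13-gonal prism (V=26, E=39, F=15) along a 4-gon: merge 4 vertices and 4 edges, delete both glued faces → V=36, E=70, F=36.
Check: V − E + F = 36 − 70 + 36 = 2.

36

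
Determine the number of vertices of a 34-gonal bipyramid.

A bipyramid over an n-gon has 2n triangular faces and n + 2 vertices: V = 34 + 2 = 36, E = 3·34 = 102, F = 2·34 = 68.

36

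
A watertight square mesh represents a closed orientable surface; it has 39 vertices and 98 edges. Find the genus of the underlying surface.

Every face is a square and each edge borders two faces, so 4F = 2·98, giving F = 49.
χ = V − E + F = 39 − 98 + 49 = -10.
For a closed orientable surface χ = 2 − 2g, so g = (2 − (-10))/2 = 6.

6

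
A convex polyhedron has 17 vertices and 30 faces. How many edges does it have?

Here V − E + F = 2.
E = V + F − (2) = 17 + 30 − (2) = 45.

45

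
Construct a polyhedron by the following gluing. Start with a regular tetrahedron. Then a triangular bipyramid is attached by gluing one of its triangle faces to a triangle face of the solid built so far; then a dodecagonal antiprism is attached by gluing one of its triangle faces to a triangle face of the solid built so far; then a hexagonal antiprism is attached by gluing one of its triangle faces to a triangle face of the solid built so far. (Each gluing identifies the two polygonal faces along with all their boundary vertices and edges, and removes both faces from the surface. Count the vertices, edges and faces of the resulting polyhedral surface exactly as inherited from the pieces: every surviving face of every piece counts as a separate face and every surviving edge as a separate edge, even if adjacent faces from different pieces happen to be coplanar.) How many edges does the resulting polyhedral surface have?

78

A regular tetrahedron: V=4, E=6, F=4.
Attach a triangular bipyramid (V=5, E=9, F=6) along a 3-gon: merge 3 vertices and 3 edges, delete both glued faces → V=6, E=12, F=8.
Attach a dodecagonal antiprism (V=24, E=48, F=26) along a 3-gon: merge 3 vertices and 3 edges, delete both glued faces → V=27, E=57, F=32.
Attach a hexagonal antiprism (V=12, E=24, F=14) along a 3-gon: merge 3 vertices and 3 edges, delete both glued faces → V=36, E=78, F=44.
Check: V − E + F = 36 − 78 + 44 = 2.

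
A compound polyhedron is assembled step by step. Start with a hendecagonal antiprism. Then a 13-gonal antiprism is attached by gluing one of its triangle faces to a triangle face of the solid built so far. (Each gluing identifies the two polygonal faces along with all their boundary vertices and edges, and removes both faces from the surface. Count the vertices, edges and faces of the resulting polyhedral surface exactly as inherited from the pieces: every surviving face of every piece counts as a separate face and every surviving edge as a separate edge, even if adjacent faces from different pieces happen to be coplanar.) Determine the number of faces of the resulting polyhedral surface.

A hendecagonal antiprism: V=22, E=44, F=24.
Attach a 13-gonal antiprism (V=26, E=52, F=28) along a 3-gon: merge 3 vertices and 3 edges, delete both glued faces → V=45, E=93, F=50.
Check: V − E + F = 45 − 93 + 50 = 2.

50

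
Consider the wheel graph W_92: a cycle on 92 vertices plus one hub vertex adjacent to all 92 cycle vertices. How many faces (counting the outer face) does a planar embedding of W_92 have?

W_92 has V = 92 + 1 = 93 vertices and E = 2·92 = 184 edges.
By Euler's formula F = 2 − V + E = 2 − 93 + 184 = 93.

93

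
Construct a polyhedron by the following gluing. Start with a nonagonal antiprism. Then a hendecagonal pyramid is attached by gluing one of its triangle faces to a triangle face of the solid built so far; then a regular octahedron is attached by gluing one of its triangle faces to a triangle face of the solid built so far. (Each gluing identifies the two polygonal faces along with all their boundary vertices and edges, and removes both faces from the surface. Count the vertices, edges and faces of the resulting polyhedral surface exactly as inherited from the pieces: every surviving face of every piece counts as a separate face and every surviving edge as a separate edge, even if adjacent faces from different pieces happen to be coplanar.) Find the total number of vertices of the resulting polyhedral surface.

30

A nonagonal antiprism: V=18, E=36, F=20.
Attach a hendecagonal pyramid (V=12, E=22, F=12) along a 3-gon: merge 3 vertices and 3 edges, delete both glued faces → V=27, E=55, F=30.
Attach a regular octahedron (V=6, E=12, F=8) along a 3-gon: merge 3 vertices and 3 edges, delete both glued faces → V=30, E=64, F=36.
Check: V − E + F = 30 − 64 + 36 = 2.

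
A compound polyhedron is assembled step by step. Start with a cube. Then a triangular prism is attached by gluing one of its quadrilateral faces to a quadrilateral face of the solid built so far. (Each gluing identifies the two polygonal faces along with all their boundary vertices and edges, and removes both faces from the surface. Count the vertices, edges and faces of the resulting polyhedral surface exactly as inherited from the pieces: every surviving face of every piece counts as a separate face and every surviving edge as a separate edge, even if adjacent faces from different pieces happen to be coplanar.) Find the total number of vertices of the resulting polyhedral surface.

A cube: V=8, E=12, F=6.
Attach a triangular prism (V=6, E=9, F=5) along a 4-gon: merge 4 vertices and 4 edges, delete both glued faces → V=10, E=17, F=9.
Check: V − E + F = 10 − 17 + 9 = 2.

10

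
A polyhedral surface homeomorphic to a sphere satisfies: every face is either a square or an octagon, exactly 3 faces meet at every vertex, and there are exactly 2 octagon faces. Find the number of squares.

8

Let x be the number of squares; then F = 2 + x.
Edge–face incidences: 2E = 8·2 + 4·x = 16 + 4x.
Every vertex has degree 3, so 3V = 2E.
Euler: V − E + F = 2 ⇒ (2E)/3 − E + (2 + x) = 2.
Multiply by 6: 2·(2E) − 3·(2E) + 6·(2 + x) = 12, i.e. 12 + 6x − (16 + 4x) = 12.
Collecting terms: 2x − 4 = 12, so 2x = 16, so x = 8.
Then 2E = 16 + 4·8 = 48, so E = 24, V = 2E/3 = 16, F = 2 + 8 = 10.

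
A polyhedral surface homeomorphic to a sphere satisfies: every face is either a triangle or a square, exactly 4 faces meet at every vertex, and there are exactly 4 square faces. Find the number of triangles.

8

Let x be the number of triangles; then F = 4 + x.
Edge–face incidences: 2E = 4·4 + 3·x = 16 + 3x.
Every vertex has degree 4, so 4V = 2E.
Euler: V − E + F = 2 ⇒ (2E)/4 − E + (4 + x) = 2.
Multiply by 8: 2·(2E) − 4·(2E) + 8·(4 + x) = 16, i.e. 32 + 8x − 2·(16 + 3x) = 16.
Collecting terms: 2x = 16, so x = 8.
Then 2E = 16 + 3·8 = 40, so E = 20, V = 2E/4 = 10, F = 4 + 8 = 12.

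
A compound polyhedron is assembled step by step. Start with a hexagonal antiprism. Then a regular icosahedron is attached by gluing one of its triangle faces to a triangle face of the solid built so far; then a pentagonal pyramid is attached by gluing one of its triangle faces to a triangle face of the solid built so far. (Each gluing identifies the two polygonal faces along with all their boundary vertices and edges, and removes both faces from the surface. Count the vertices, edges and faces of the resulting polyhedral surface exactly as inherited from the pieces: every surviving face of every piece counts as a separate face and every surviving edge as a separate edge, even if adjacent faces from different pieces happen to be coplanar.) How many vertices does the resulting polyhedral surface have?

24

A hexagonal antiprism: V=12, E=24, F=14.
Attach a regular icosahedron (V=12, E=30, F=20) along a 3-gon: merge 3 vertices and 3 edges, delete both glued faces → V=21, E=51, F=32.
Attach a pentagonal pyramid (V=6, E=10, F=6) along a 3-gon: merge 3 vertices and 3 edges, delete both glued faces → V=24, E=58, F=36.
Check: V − E + F = 24 − 58 + 36 = 2.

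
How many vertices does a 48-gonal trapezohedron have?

The n-trapezohedron (dual of the n-antiprism) has V = 2·48 + 2 = 98, E = 4·48 = 192, F = 2·48 = 96.
Check: V − E + F = 98 − 192 + 96 = 2.

98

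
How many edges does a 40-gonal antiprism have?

An antiprism on an n-gon has two n-gon caps and 2n triangles: V = 2·40 = 80, E = 4·40 = 160, F = 2·40 + 2 = 82.

160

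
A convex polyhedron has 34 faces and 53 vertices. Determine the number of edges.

Here V − E + F = 2.
E = V + F − (2) = 53 + 34 − (2) = 85.

85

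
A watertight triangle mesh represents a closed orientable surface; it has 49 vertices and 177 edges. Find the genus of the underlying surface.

Every face is a triangle and each edge borders two faces, so 3F = 2·177, giving F = 118.
χ = V − E + F = 49 − 177 + 118 = -10.
For a closed orientable surface χ = 2 − 2g, so g = (2 − (-10))/2 = 6.

6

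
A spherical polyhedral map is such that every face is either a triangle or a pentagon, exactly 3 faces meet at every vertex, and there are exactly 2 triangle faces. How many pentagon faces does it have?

6

Let x be the number of pentagons; then F = 2 + x.
Edge–face incidences: 2E = 3·2 + 5·x = 6 + 5x.
Every vertex has degree 3, so 3V = 2E.
Euler: V − E + F = 2 ⇒ (2E)/3 − E + (2 + x) = 2.
Multiply by 6: 2·(2E) − 3·(2E) + 6·(2 + x) = 12, i.e. 12 + 6x − (6 + 5x) = 12.
Collecting terms: x + 6 = 12, so x = 6.
Then 2E = 6 + 5·6 = 36, so E = 18, V = 2E/3 = 12, F = 2 + 6 = 8.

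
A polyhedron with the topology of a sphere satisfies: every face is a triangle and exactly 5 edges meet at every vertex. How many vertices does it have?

Each face has 3 edges and each edge borders two faces, so 2E = 3F.
Each vertex has degree 5, so 5V = 2E and hence V = 3F/5.
Euler: V − E + F = 2 ⇒ (3F/5) − (3F/2) + F = 2.
Multiply by 10: (6 − 15 + 10)F = 20, i.e. 1F = 20.
So F = 20, E = 3·20/2 = 30, V = 3·20/5 = 12.

12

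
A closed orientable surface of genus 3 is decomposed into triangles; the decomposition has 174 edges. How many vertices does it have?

54

χ = 2 − 2·3 = -4, and every face is a triangle so 3F = 2E.
F = 2E/3 = 116. Then V = -4 + E − F = -4 + 174 − 116 = 54.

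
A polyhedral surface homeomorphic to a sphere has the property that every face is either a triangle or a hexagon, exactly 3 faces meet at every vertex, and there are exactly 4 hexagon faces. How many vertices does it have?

12

Let x be the number of triangles; then F = 4 + x.
Edge–face incidences: 2E = 6·4 + 3·x = 24 + 3x.
Every vertex has degree 3, so 3V = 2E.
Euler: V − E + F = 2 ⇒ (2E)/3 − E + (4 + x) = 2.
Multiply by 6: 2·(2E) − 3·(2E) + 6·(4 + x) = 12, i.e. 24 + 6x − (24 + 3x) = 12.
Collecting terms: 3x = 12, so x = 4.
Then 2E = 24 + 3·4 = 36, so E = 18, V = 2E/3 = 12, F = 4 + 4 = 8.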